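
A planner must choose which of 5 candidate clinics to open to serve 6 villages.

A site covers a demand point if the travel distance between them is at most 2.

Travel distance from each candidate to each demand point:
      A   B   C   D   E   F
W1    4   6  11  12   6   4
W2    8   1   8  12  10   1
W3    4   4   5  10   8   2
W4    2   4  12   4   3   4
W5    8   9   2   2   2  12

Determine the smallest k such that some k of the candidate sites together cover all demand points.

3

Coverage sets (demand points within 2 of each site):
  W1: {}
  W2: {B, F}
  W3: {F}
  W4: {A}
  W5: {C, D, E}
No 2 sites suffice: every size-2 union leaves at least one demand point uncovered.
But {W2, W4, W5} covers everything, so the minimum is 3.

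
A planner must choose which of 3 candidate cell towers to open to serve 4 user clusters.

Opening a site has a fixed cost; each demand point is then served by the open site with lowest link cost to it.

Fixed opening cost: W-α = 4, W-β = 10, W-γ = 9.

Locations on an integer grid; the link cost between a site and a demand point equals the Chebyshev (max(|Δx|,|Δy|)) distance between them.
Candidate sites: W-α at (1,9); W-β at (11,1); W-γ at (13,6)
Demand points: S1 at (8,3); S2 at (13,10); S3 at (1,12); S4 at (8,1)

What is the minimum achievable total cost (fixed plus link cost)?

Open {W-α, W-γ}: assign each demand point to its cheapest open site.
  S1→W-γ 5, S2→W-γ 4, S3→W-α 3, S4→W-γ 5
  link cost 17, fixed 13 → total 30.
Compare {W-α, W-β}: link cost 18 + fixed 14 = 32.
Compare {W-α}: link cost 30 + fixed 4 = 34.
Compare {W-γ}: link cost 26 + fixed 9 = 35.
All other subsets cost ≥ 32. Minimum total cost: 30.

30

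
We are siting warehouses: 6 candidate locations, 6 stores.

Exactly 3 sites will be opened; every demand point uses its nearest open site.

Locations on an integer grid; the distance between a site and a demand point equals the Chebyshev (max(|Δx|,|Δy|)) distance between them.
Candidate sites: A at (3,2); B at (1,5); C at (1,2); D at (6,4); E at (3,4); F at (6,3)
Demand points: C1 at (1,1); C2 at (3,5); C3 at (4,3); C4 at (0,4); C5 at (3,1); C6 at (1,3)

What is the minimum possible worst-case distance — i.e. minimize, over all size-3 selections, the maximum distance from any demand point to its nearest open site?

2

Open {A, B, C}.
  Farthest demand point is C2 at distance 2 (to B); all others are ≤ 2.
With {A, B, D} the worst case is 2.
With {A, B, E} the worst case is 2.
No size-3 selection achieves below 2.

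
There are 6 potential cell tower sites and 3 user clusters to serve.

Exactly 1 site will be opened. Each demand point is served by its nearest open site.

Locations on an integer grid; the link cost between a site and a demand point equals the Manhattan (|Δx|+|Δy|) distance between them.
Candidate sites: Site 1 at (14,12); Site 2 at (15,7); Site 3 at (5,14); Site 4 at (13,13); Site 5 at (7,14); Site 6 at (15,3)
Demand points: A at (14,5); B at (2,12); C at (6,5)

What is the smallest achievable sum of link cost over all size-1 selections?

32

Open {Site 2}.
  A→Site 2 3, B→Site 2 18, C→Site 2 11  ⇒ total 32.
Compare {Site 3}: total 33.
Compare {Site 5}: total 33.
No size-1 selection does better; minimum is 32.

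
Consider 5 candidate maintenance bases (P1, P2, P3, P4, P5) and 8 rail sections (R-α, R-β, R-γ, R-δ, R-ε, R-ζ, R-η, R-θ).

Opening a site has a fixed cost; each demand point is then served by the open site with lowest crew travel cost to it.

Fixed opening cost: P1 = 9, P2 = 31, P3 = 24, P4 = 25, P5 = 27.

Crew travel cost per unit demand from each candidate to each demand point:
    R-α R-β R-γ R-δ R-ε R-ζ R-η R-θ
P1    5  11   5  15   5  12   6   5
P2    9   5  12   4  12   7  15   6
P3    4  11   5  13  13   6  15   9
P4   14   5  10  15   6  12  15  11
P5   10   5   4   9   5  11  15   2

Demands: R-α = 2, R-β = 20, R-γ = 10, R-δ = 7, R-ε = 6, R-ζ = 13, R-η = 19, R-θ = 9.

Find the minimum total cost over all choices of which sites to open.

498

Open {P1, P2, P5}: assign each demand point to its cheapest open site.
  R-α→P1 2×5=10, R-β→P2 20×5=100, R-γ→P5 10×4=40, R-δ→P2 7×4=28, R-ε→P1 6×5=30, R-ζ→P2 13×7=91, R-η→P1 19×6=114, R-θ→P5 9×2=18
  crew travel cost 431, fixed 67 → total 498.
Compare {P1, P2, P3, P5}: crew travel cost 416 + fixed 91 = 507.
Compare {P1, P2}: crew travel cost 468 + fixed 40 = 508.
Compare {P1, P3, P5}: crew travel cost 451 + fixed 60 = 511.
All other subsets cost ≥ 507. Minimum total cost: 498.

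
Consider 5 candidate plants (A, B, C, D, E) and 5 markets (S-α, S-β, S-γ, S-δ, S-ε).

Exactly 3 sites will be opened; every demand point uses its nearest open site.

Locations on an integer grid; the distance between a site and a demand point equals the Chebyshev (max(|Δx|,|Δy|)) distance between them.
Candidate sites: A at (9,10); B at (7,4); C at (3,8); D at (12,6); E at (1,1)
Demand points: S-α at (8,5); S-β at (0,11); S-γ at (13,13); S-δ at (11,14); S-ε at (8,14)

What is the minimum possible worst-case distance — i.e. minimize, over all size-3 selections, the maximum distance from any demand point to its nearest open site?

4

Open {A, B, C}.
  Farthest demand point is S-γ at distance 4 (to A); all others are ≤ 4.
With {A, C, D} the worst case is 4.
With {A, C, E} the worst case is 5.
No size-3 selection achieves below 4.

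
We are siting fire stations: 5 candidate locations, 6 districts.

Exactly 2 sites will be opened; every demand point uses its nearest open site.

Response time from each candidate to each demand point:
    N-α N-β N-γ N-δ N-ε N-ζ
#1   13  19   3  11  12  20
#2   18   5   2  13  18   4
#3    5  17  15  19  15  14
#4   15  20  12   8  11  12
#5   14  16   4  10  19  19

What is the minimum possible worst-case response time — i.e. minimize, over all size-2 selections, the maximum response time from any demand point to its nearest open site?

Open {#1, #2}.
  Farthest demand point is N-α at response time 13 (to #1); all others are ≤ 13.
With {#2, #3} the worst case is 15.
With {#2, #4} the worst case is 15.
No size-2 selection achieves below 13.

13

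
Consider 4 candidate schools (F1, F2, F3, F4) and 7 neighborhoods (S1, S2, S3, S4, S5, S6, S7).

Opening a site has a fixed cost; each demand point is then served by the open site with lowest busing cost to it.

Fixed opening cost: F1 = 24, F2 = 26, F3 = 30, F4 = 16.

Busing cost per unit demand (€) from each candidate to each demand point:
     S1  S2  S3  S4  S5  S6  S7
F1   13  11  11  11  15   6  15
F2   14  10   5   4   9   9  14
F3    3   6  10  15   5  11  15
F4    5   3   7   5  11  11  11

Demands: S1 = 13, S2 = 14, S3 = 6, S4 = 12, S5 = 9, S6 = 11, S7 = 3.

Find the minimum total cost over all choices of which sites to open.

Open {F1, F3, F4}: assign each demand point to its cheapest open site.
  S1→F3 13×3=39, S2→F4 14×3=42, S3→F4 6×7=42, S4→F4 12×5=60, S5→F3 9×5=45, S6→F1 11×6=66, S7→F4 3×11=33
  busing cost 327, fixed 70 → total 397.
Compare {F1, F2, F3, F4}: busing cost 303 + fixed 96 = 399.
Compare {F2, F3, F4}: busing cost 336 + fixed 72 = 408.
Compare {F3, F4}: busing cost 382 + fixed 46 = 428.
All other subsets cost ≥ 399. Minimum total cost: 397.

397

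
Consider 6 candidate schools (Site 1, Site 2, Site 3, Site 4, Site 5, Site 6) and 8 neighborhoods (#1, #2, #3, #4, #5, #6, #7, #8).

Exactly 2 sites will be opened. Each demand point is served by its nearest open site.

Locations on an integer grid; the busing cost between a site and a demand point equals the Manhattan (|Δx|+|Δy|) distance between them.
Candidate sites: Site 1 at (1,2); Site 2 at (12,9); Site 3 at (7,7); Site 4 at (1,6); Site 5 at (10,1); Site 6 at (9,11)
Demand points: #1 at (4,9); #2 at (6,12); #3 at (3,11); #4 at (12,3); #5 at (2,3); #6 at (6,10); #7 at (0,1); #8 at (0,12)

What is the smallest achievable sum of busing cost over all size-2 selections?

46

Open {Site 1, Site 6}.
  #1→Site 6 7, #2→Site 6 4, #3→Site 6 6, #4→Site 6 11, #5→Site 1 2, #6→Site 6 4, #7→Site 1 2, #8→Site 6 10  ⇒ total 46.
Compare {Site 1, Site 3}: total 47.
Compare {Site 3, Site 4}: total 48.
No size-2 selection does better; minimum is 46.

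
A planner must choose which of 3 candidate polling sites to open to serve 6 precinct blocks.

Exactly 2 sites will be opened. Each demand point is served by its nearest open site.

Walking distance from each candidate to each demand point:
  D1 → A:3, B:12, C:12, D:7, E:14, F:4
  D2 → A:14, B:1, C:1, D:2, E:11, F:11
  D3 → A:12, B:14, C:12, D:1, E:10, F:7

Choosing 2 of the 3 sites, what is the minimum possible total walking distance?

Open {D1, D2}.
  A→D1 3, B→D2 1, C→D2 1, D→D2 2, E→D2 11, F→D1 4  ⇒ total 22.
Compare {D2, D3}: total 32.
Compare {D1, D3}: total 42.

22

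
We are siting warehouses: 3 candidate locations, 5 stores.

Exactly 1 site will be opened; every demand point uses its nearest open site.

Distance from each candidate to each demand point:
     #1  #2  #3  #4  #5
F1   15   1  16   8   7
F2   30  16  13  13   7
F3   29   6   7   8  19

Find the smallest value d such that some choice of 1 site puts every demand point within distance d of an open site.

Open {F1}.
  Farthest demand point is #3 at distance 16 (to F1); all others are ≤ 16.
With {F3} the worst case is 29.
With {F2} the worst case is 30.
No size-1 selection achieves below 16.

16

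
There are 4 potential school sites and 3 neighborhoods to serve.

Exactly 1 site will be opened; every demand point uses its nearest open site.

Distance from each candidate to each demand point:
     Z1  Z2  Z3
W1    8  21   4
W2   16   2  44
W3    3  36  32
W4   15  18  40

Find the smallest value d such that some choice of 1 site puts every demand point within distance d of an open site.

Open {W1}.
  Farthest demand point is Z2 at distance 21 (to W1); all others are ≤ 21.
With {W3} the worst case is 36.
With {W4} the worst case is 40.
No size-1 selection achieves below 21.

21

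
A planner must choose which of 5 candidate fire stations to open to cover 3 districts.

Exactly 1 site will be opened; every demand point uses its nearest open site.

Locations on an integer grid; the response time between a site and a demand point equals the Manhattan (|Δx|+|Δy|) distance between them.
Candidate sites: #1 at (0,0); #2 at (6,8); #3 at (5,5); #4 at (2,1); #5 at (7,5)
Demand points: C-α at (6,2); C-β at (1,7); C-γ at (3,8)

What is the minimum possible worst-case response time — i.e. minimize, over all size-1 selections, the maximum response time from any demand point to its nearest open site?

Open {#2}.
  Farthest demand point is C-α at response time 6 (to #2); all others are ≤ 6.
With {#3} the worst case is 6.
With {#4} the worst case is 8.
No size-1 selection achieves below 6.

6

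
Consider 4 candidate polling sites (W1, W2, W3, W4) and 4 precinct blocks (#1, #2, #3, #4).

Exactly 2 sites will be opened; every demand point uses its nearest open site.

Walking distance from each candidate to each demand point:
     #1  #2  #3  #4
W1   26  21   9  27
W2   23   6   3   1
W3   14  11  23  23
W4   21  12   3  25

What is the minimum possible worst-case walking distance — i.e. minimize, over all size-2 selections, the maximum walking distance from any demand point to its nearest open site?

14

Open {W2, W3}.
  Farthest demand point is #1 at walking distance 14 (to W3); all others are ≤ 14.
With {W2, W4} the worst case is 21.
With {W1, W2} the worst case is 23.
No size-2 selection achieves below 14.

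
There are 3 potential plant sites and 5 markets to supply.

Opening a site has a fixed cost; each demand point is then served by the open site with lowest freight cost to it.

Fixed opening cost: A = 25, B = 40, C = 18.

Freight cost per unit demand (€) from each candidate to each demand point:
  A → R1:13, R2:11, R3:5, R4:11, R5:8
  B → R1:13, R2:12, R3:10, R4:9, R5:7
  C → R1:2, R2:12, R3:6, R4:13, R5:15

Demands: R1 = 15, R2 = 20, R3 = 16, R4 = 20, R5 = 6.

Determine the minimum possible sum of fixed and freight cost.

635

Open {A, B, C}: assign each demand point to its cheapest open site.
  R1→C 15×2=30, R2→A 20×11=220, R3→A 16×5=80, R4→B 20×9=180, R5→B 6×7=42
  freight cost 552, fixed 83 → total 635.
Compare {A, C}: freight cost 598 + fixed 43 = 641.
Compare {B, C}: freight cost 588 + fixed 58 = 646.
Compare {C}: freight cost 716 + fixed 18 = 734.
All other subsets cost ≥ 641. Minimum total cost: 635.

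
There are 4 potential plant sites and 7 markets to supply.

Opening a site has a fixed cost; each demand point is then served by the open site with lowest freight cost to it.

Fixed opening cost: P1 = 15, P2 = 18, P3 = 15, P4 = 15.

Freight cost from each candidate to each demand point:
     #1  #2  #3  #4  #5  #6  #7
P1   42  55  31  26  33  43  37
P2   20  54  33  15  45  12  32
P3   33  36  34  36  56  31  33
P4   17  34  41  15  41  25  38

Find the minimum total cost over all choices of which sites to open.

Open {P2, P4}: assign each demand point to its cheapest open site.
  #1→P4 17, #2→P4 34, #3→P2 33, #4→P2 15, #5→P4 41, #6→P2 12, #7→P2 32
  freight cost 184, fixed 33 → total 217.
Compare {P1, P4}: freight cost 192 + fixed 30 = 222.
Compare {P1, P2, P4}: freight cost 174 + fixed 48 = 222.
Compare {P4}: freight cost 211 + fixed 15 = 226.
All other subsets cost ≥ 222. Minimum total cost: 217.

217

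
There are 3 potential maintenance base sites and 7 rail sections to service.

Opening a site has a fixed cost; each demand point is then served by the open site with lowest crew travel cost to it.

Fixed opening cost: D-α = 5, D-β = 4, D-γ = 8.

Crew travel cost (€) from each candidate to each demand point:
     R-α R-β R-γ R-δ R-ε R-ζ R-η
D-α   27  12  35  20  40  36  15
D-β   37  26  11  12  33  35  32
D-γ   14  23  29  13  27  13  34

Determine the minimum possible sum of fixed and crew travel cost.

Open {D-α, D-β, D-γ}: assign each demand point to its cheapest open site.
  R-α→D-γ 14, R-β→D-α 12, R-γ→D-β 11, R-δ→D-β 12, R-ε→D-γ 27, R-ζ→D-γ 13, R-η→D-α 15
  crew travel cost 104, fixed 17 → total 121.
Compare {D-α, D-γ}: crew travel cost 123 + fixed 13 = 136.
Compare {D-β, D-γ}: crew travel cost 132 + fixed 12 = 144.
Compare {D-α, D-β}: crew travel cost 145 + fixed 9 = 154.
All other subsets cost ≥ 136. Minimum total cost: 121.

121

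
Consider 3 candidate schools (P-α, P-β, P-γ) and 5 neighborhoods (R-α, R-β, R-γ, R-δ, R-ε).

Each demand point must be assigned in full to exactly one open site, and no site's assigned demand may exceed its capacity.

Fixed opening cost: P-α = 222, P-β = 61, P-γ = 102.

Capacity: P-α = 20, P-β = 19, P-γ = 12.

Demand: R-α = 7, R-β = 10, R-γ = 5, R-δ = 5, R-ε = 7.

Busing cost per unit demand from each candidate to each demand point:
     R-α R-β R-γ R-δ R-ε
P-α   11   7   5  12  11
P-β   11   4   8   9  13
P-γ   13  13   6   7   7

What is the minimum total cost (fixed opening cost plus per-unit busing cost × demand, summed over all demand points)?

547

Open {P-α, P-β}; cheapest assignment that respects the capacities:
  P-α (cap 20, load 19): R-α, R-γ, R-ε — cost 7×11 + 5×5 + 7×11 = 179
  P-β (cap 19, load 15): R-β, R-δ — cost 10×4 + 5×9 = 85
  Shipping 264, fixed 283 → total 547.
  Any other capacity-feasible assignment to {P-α, P-β} ships for at least 264.
Compare {P-α, P-β, P-γ}: its best feasible assignment gives total 611.
Every other set of open sites that can feasibly serve all demand totals ≥ 611 even under its best assignment. Minimum: 547.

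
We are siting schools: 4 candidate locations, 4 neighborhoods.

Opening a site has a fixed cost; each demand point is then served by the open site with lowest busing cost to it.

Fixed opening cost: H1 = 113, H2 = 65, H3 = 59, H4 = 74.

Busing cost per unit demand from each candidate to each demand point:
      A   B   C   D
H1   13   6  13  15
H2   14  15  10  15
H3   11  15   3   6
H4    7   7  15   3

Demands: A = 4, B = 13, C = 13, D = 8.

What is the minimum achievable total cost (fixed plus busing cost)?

Open {H3, H4}: assign each demand point to its cheapest open site.
  A→H4 4×7=28, B→H4 13×7=91, C→H3 13×3=39, D→H4 8×3=24
  busing cost 182, fixed 133 → total 315.
Compare {H2, H3, H4}: busing cost 182 + fixed 198 = 380.
Compare {H1, H3}: busing cost 209 + fixed 172 = 381.
Compare {H3}: busing cost 326 + fixed 59 = 385.
All other subsets cost ≥ 380. Minimum total cost: 315.

315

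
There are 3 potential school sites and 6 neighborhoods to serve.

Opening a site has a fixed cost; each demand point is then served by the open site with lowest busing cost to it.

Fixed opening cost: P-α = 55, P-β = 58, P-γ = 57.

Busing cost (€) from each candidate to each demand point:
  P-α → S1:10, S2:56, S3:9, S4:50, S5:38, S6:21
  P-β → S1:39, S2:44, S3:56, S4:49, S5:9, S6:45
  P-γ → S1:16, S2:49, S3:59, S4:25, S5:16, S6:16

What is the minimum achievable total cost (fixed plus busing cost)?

237

Open {P-α, P-γ}: assign each demand point to its cheapest open site.
  S1→P-α 10, S2→P-γ 49, S3→P-α 9, S4→P-γ 25, S5→P-γ 16, S6→P-γ 16
  busing cost 125, fixed 112 → total 237.
Compare {P-γ}: busing cost 181 + fixed 57 = 238.
Compare {P-α}: busing cost 184 + fixed 55 = 239.
Compare {P-α, P-β}: busing cost 142 + fixed 113 = 255.
All other subsets cost ≥ 238. Minimum total cost: 237.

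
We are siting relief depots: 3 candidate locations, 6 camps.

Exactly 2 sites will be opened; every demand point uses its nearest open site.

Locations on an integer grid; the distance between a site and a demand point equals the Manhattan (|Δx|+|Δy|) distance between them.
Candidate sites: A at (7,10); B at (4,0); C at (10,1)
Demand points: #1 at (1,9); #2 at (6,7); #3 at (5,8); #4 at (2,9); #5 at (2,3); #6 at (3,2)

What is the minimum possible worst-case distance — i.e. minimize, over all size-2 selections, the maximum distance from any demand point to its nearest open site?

Open {A, B}.
  Farthest demand point is #1 at distance 7 (to A); all others are ≤ 7.
With {A, C} the worst case is 10.
With {B, C} the worst case is 12.
No size-2 selection achieves below 7.

7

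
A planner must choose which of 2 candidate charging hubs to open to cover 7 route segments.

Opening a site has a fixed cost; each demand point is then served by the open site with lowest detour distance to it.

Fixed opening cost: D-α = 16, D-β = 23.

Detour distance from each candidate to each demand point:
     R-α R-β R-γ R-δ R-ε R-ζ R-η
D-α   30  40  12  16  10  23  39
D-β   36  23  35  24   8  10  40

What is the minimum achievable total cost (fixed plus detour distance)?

Open {D-α, D-β}: assign each demand point to its cheapest open site.
  R-α→D-α 30, R-β→D-β 23, R-γ→D-α 12, R-δ→D-α 16, R-ε→D-β 8, R-ζ→D-β 10, R-η→D-α 39
  detour distance 138, fixed 39 → total 177.
Compare {D-α}: detour distance 170 + fixed 16 = 186.
Compare {D-β}: detour distance 176 + fixed 23 = 199.

177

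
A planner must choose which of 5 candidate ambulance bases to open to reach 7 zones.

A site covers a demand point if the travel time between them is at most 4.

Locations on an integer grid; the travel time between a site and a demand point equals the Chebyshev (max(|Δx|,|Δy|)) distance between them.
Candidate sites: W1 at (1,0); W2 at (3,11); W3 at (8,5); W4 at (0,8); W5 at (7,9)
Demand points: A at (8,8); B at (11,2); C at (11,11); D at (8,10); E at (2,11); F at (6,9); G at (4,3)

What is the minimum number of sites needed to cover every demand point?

Coverage sets (demand points within 4 of each site):
  W1: {G}
  W2: {E, F}
  W3: {A, B, F, G}
  W4: {E}
  W5: {A, C, D, F}
No 2 sites suffice: every size-2 union leaves at least one demand point uncovered.
But {W2, W3, W5} covers everything, so the minimum is 3.

3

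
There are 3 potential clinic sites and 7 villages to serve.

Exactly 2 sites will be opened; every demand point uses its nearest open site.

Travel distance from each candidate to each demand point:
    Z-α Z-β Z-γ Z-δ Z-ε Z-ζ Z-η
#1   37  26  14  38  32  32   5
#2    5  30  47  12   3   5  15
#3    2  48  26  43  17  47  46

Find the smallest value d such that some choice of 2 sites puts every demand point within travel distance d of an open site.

26

Open {#1, #2}.
  Farthest demand point is Z-β at travel distance 26 (to #1); all others are ≤ 26.
With {#2, #3} the worst case is 30.
With {#1, #3} the worst case is 38.
No size-2 selection achieves below 26.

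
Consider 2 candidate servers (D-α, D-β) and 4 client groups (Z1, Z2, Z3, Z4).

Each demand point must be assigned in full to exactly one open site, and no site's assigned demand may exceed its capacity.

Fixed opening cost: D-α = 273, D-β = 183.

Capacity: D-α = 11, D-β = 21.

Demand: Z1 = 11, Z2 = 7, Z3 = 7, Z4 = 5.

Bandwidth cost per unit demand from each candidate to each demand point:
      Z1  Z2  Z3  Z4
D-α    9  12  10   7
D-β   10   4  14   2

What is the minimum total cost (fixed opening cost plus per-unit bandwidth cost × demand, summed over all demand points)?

Open {D-α, D-β}; cheapest assignment that respects the capacities:
  D-α (cap 11, load 11): Z1 — cost 11×9 = 99
  D-β (cap 21, load 19): Z2, Z3, Z4 — cost 7×4 + 7×14 + 5×2 = 136
  Shipping 235, fixed 456 → total 691.
  Any other capacity-feasible assignment to {D-α, D-β} ships for at least 235.
Total demand is 30 and no other set of sites has combined capacity ≥ 30, so {D-α, D-β} is the only feasible choice of open sites. Minimum: 691.

691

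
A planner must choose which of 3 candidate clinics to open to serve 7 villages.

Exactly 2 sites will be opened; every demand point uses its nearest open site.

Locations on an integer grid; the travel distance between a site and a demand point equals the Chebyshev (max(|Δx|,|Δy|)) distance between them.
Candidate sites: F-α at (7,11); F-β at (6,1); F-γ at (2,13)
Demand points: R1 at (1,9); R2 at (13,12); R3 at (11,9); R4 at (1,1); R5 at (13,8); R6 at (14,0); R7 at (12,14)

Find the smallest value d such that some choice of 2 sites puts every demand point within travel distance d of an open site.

Open {F-α, F-β}.
  Farthest demand point is R6 at travel distance 8 (to F-β); all others are ≤ 8.
With {F-α, F-γ} the worst case is 11.
With {F-β, F-γ} the worst case is 11.
No size-2 selection achieves below 8.

8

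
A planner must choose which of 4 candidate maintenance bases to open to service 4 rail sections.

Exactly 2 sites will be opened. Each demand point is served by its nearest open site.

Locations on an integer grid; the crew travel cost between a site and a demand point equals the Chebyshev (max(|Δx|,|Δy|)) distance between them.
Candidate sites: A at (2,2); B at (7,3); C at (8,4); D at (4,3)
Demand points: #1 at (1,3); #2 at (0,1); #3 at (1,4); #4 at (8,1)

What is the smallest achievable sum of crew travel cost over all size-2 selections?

Open {A, B}.
  #1→A 1, #2→A 2, #3→A 2, #4→B 2  ⇒ total 7.
Compare {A, C}: total 8.
Compare {A, D}: total 9.
No size-2 selection does better; minimum is 7.

7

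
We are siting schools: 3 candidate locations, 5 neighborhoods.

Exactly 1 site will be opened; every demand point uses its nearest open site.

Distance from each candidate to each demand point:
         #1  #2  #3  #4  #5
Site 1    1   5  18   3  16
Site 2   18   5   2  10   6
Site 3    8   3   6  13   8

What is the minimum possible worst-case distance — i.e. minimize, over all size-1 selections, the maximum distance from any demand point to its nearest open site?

13

Open {Site 3}.
  Farthest demand point is #4 at distance 13 (to Site 3); all others are ≤ 13.
With {Site 1} the worst case is 18.
With {Site 2} the worst case is 18.
No size-1 selection achieves below 13.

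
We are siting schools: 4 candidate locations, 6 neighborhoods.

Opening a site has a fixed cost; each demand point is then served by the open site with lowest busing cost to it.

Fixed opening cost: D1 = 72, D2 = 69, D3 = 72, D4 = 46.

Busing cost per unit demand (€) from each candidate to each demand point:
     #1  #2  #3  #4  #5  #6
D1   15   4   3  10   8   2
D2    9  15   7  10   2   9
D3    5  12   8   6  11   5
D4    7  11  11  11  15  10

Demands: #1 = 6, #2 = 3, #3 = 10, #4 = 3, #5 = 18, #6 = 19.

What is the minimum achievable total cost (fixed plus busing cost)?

Open {D1, D2}: assign each demand point to its cheapest open site.
  #1→D2 6×9=54, #2→D1 3×4=12, #3→D1 10×3=30, #4→D1 3×10=30, #5→D2 18×2=36, #6→D1 19×2=38
  busing cost 200, fixed 141 → total 341.
Compare {D1, D2, D4}: busing cost 188 + fixed 187 = 375.
Compare {D1, D2, D3}: busing cost 164 + fixed 213 = 377.
Compare {D1, D4}: busing cost 296 + fixed 118 = 414.
All other subsets cost ≥ 375. Minimum total cost: 341.

341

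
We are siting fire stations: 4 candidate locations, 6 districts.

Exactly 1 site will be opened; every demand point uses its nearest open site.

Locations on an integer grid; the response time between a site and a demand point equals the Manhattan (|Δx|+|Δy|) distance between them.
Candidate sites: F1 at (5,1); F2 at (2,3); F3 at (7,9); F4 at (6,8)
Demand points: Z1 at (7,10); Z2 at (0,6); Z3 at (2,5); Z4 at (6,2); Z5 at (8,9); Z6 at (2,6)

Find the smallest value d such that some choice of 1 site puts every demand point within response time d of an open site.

Open {F4}.
  Farthest demand point is Z2 at response time 8 (to F4); all others are ≤ 8.
With {F3} the worst case is 10.
With {F1} the worst case is 11.
No size-1 selection achieves below 8.

8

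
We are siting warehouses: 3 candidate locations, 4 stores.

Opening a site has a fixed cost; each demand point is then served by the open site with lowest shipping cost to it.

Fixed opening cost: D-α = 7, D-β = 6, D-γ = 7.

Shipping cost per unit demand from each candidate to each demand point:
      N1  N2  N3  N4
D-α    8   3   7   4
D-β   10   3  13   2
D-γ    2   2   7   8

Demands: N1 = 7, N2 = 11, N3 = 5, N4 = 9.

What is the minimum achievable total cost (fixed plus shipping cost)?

102

Open {D-β, D-γ}: assign each demand point to its cheapest open site.
  N1→D-γ 7×2=14, N2→D-γ 11×2=22, N3→D-γ 5×7=35, N4→D-β 9×2=18
  shipping cost 89, fixed 13 → total 102.
Compare {D-α, D-β, D-γ}: shipping cost 89 + fixed 20 = 109.
Compare {D-α, D-γ}: shipping cost 107 + fixed 14 = 121.
Compare {D-γ}: shipping cost 143 + fixed 7 = 150.
All other subsets cost ≥ 109. Minimum total cost: 102.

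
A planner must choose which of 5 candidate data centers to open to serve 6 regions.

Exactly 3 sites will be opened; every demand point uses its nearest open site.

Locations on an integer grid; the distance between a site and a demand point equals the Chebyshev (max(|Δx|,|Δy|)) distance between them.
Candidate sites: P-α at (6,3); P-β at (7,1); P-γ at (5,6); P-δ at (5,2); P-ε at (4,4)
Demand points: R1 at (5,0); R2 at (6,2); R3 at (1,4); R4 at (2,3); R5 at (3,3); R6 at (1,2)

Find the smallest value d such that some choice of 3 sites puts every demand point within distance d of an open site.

3

Open {P-α, P-β, P-ε}.
  Farthest demand point is R3 at distance 3 (to P-ε); all others are ≤ 3.
With {P-α, P-γ, P-ε} the worst case is 3.
With {P-α, P-δ, P-ε} the worst case is 3.
No size-3 selection achieves below 3.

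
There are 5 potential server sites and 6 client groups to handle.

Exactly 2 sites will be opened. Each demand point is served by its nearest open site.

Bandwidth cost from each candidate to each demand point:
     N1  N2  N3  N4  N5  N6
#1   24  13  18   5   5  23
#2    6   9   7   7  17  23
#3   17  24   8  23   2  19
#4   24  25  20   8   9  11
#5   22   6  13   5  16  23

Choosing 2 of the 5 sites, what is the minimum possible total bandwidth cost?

Open {#2, #4}.
  N1→#2 6, N2→#2 9, N3→#2 7, N4→#2 7, N5→#4 9, N6→#4 11  ⇒ total 49.
Compare {#2, #3}: total 50.
Compare {#1, #2}: total 55.
No size-2 selection does better; minimum is 49.

49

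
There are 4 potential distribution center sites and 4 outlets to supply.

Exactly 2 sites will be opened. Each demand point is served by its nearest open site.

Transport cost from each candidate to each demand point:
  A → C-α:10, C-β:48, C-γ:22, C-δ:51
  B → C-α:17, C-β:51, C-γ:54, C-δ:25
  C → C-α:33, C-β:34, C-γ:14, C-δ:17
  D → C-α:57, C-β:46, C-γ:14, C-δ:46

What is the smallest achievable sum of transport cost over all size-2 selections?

Open {A, C}.
  C-α→A 10, C-β→C 34, C-γ→C 14, C-δ→C 17  ⇒ total 75.
Compare {B, C}: total 82.
Compare {C, D}: total 98.
No size-2 selection does better; minimum is 75.

75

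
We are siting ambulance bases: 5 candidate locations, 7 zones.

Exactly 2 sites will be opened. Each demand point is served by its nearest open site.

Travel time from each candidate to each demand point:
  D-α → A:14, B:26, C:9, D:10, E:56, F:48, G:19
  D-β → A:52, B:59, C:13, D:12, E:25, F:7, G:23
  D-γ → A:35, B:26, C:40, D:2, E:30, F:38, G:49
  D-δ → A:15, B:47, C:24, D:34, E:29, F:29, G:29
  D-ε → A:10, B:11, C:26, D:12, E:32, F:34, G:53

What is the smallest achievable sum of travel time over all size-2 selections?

101

Open {D-β, D-ε}.
  A→D-ε 10, B→D-ε 11, C→D-β 13, D→D-β 12, E→D-β 25, F→D-β 7, G→D-β 23  ⇒ total 101.
Compare {D-α, D-β}: total 110.
Compare {D-α, D-ε}: total 125.
No size-2 selection does better; minimum is 101.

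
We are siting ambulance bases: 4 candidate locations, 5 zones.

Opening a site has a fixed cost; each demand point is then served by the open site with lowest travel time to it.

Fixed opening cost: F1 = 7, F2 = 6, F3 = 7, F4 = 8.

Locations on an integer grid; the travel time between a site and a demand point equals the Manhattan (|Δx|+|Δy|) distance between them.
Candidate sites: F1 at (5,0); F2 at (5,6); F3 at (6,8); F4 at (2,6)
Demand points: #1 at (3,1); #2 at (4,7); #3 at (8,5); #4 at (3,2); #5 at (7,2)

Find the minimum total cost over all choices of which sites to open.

Open {F1, F2}: assign each demand point to its cheapest open site.
  #1→F1 3, #2→F2 2, #3→F2 4, #4→F1 4, #5→F1 4
  travel time 17, fixed 13 → total 30.
Compare {F2}: travel time 25 + fixed 6 = 31.
Compare {F1, F3}: travel time 19 + fixed 14 = 33.
Compare {F1}: travel time 27 + fixed 7 = 34.
All other subsets cost ≥ 31. Minimum total cost: 30.

30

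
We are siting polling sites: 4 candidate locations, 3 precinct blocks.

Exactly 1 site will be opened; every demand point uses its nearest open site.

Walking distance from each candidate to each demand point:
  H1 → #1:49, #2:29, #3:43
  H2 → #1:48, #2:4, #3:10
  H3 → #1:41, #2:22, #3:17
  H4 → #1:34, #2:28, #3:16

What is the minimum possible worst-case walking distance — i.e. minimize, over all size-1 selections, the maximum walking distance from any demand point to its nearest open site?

34

Open {H4}.
  Farthest demand point is #1 at walking distance 34 (to H4); all others are ≤ 34.
With {H3} the worst case is 41.
With {H2} the worst case is 48.
No size-1 selection achieves below 34.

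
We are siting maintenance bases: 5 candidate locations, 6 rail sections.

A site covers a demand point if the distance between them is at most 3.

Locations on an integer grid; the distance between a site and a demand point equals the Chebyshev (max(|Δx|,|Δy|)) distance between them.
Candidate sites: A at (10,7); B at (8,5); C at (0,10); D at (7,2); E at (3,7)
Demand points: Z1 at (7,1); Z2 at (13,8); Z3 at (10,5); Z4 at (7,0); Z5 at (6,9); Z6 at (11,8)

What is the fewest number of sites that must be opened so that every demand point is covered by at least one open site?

Coverage sets (demand points within 3 of each site):
  A: {Z2, Z3, Z6}
  B: {Z3, Z6}
  C: {}
  D: {Z1, Z3, Z4}
  E: {Z5}
No 2 sites suffice: every size-2 union leaves at least one demand point uncovered.
But {A, D, E} covers everything, so the minimum is 3.

3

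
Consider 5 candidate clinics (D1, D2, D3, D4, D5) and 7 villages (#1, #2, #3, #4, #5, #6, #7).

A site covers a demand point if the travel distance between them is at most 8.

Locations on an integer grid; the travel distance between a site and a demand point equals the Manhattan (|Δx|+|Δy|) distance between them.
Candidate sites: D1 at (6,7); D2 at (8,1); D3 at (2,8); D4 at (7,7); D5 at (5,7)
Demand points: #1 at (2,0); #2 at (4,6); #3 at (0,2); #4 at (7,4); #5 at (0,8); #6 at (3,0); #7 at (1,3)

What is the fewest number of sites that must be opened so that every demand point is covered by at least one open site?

Coverage sets (demand points within 8 of each site):
  D1: {#2, #4, #5}
  D2: {#1, #4, #6}
  D3: {#1, #2, #3, #5, #7}
  D4: {#2, #4, #5}
  D5: {#2, #4, #5, #7}
No single site covers all 7 demand points.
But {D2, D3} covers everything, so the minimum is 2.

2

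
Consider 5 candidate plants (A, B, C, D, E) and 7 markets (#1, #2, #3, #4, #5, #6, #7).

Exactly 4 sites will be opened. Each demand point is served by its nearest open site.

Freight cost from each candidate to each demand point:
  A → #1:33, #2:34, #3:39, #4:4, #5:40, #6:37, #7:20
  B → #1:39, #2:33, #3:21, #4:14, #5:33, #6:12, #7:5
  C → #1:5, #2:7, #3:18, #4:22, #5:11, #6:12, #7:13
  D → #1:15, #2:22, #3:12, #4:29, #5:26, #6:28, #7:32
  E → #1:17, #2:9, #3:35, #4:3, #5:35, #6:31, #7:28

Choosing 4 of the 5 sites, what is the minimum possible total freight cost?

Open {B, C, D, E}.
  #1→C 5, #2→C 7, #3→D 12, #4→E 3, #5→C 11, #6→B 12, #7→B 5  ⇒ total 55.
Compare {A, B, C, D}: total 56.
Compare {A, B, C, E}: total 61.
No size-4 selection does better; minimum is 55.

55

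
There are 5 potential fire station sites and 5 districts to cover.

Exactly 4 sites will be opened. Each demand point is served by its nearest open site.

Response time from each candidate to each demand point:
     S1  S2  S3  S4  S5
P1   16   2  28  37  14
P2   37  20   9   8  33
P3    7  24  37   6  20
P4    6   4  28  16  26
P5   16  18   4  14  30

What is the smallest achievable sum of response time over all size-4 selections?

Open {P1, P3, P4, P5}.
  S1→P4 6, S2→P1 2, S3→P5 4, S4→P3 6, S5→P1 14  ⇒ total 32.
Compare {P1, P2, P3, P5}: total 33.
Compare {P1, P2, P4, P5}: total 34.
No size-4 selection does better; minimum is 32.

32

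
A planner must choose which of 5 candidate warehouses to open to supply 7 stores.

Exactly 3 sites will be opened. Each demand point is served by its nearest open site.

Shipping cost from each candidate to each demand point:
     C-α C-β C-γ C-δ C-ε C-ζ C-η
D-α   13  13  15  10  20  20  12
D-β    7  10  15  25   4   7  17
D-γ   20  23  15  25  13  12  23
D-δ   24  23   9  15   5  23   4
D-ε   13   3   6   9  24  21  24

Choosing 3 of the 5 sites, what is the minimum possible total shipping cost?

40

Open {D-β, D-δ, D-ε}.
  C-α→D-β 7, C-β→D-ε 3, C-γ→D-ε 6, C-δ→D-ε 9, C-ε→D-β 4, C-ζ→D-β 7, C-η→D-δ 4  ⇒ total 40.
Compare {D-α, D-β, D-ε}: total 48.
Compare {D-α, D-β, D-δ}: total 51.
No size-3 selection does better; minimum is 40.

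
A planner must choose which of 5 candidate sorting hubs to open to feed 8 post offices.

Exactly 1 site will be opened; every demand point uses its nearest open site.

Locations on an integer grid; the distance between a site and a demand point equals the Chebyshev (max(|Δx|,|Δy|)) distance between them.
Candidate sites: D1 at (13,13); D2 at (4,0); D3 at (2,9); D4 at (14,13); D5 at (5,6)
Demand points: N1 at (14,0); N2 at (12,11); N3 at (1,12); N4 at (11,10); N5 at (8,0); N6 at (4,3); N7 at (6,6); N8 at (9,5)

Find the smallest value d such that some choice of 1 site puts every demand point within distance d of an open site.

Open {D5}.
  Farthest demand point is N1 at distance 9 (to D5); all others are ≤ 9.
With {D2} the worst case is 12.
With {D3} the worst case is 12.
No size-1 selection achieves below 9.

9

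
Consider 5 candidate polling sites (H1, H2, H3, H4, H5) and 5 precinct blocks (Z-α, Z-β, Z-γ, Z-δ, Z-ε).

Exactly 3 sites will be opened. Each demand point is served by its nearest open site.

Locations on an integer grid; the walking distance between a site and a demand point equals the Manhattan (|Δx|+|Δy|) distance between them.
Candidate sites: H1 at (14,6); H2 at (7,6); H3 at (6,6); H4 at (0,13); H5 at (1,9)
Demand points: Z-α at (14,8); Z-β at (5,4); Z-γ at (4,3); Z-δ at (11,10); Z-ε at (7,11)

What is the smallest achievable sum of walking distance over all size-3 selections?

22

Open {H1, H2, H3}.
  Z-α→H1 2, Z-β→H3 3, Z-γ→H3 5, Z-δ→H1 7, Z-ε→H2 5  ⇒ total 22.
Compare {H1, H3, H4}: total 23.
Compare {H1, H3, H5}: total 23.
No size-3 selection does better; minimum is 22.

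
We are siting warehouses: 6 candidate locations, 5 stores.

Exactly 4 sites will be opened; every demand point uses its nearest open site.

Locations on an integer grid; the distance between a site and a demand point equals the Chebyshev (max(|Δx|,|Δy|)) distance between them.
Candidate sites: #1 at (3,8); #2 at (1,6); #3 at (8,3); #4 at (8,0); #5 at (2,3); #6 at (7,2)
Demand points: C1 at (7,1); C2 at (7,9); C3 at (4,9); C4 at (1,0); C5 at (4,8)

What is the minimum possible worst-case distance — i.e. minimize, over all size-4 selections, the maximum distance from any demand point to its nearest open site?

Open {#1, #2, #3, #5}.
  Farthest demand point is C2 at distance 4 (to #1); all others are ≤ 4.
With {#1, #2, #4, #5} the worst case is 4.
With {#1, #2, #5, #6} the worst case is 4.
No size-4 selection achieves below 4.

4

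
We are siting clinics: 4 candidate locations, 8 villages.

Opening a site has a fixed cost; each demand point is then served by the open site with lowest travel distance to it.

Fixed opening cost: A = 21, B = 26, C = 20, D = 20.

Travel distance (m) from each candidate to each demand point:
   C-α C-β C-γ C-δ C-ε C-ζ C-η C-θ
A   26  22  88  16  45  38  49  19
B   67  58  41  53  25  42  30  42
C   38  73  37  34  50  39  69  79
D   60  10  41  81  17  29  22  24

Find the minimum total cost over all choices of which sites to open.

Open {A, D}: assign each demand point to its cheapest open site.
  C-α→A 26, C-β→D 10, C-γ→D 41, C-δ→A 16, C-ε→D 17, C-ζ→D 29, C-η→D 22, C-θ→A 19
  travel distance 180, fixed 41 → total 221.
Compare {A, C, D}: travel distance 176 + fixed 61 = 237.
Compare {A, B, D}: travel distance 180 + fixed 67 = 247.
Compare {C, D}: travel distance 211 + fixed 40 = 251.
All other subsets cost ≥ 237. Minimum total cost: 221.

221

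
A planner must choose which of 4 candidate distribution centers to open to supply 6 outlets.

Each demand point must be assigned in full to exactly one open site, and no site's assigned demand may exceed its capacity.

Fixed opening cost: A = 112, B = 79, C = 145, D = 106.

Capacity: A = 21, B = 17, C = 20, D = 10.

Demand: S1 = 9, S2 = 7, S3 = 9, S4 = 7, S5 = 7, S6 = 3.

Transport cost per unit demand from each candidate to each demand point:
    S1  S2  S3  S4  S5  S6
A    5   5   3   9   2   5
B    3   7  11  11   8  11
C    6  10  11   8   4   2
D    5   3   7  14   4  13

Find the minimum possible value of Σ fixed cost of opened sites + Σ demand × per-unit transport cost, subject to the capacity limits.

Open {A, B, D}; cheapest assignment that respects the capacities:
  A (cap 21, load 19): S3, S5, S6 — cost 9×3 + 7×2 + 3×5 = 56
  B (cap 17, load 16): S1, S4 — cost 9×3 + 7×11 = 104
  D (cap 10, load 7): S2 — cost 7×3 = 21
  Shipping 181, fixed 297 → total 478.
  Any other capacity-feasible assignment to {A, B, D} ships for at least 181.
Compare {A, B, C}: its best feasible assignment gives total 515.
Compare {A, C, D}: its best feasible assignment gives total 541.
Every other set of open sites that can feasibly serve all demand totals ≥ 515 even under its best assignment. Minimum: 478.

478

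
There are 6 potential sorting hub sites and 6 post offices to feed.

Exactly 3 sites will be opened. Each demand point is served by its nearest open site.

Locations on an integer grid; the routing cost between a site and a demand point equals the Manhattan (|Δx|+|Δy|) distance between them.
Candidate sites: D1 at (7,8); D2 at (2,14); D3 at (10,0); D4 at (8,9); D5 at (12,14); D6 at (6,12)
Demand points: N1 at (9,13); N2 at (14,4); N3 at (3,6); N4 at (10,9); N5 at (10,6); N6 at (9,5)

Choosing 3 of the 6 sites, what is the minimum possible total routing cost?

Open {D1, D3, D4}.
  N1→D4 5, N2→D3 8, N3→D1 6, N4→D4 2, N5→D1 5, N6→D1 5  ⇒ total 31.
Compare {D1, D3, D5}: total 32.
Compare {D1, D3, D6}: total 32.
No size-3 selection does better; minimum is 31.

31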